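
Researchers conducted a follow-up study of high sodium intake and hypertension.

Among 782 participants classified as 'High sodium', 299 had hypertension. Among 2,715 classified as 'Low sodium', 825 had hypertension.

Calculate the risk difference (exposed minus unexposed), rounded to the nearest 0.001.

0.078

From the description: a = 299, b = 483, c = 825, d = 1890.
Risk in exposed = 299/782 = 0.382353; risk in unexposed = 825/2715 = 0.303867.
Risk difference = 0.382353 − 0.303867 = 0.078486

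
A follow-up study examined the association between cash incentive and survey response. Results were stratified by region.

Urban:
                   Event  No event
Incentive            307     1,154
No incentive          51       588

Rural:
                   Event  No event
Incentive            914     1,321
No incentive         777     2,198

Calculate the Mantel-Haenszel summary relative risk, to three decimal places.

1.668

RR_MH = Σ(aᵢ·n₀ᵢ/nᵢ) / Σ(cᵢ·n₁ᵢ/nᵢ), with n₁ᵢ = aᵢ+bᵢ (exposed), n₀ᵢ = cᵢ+dᵢ (unexposed), nᵢ = n₁ᵢ+n₀ᵢ.
Stratum 1 (Urban): n₁ = 1461, n₀ = 639, n = 2100; a·n₀/n = 307·639/2100 = 93.4157; c·n₁/n = 51·1461/2100 = 35.4814
Stratum 2 (Rural): n₁ = 2235, n₀ = 2975, n = 5210; a·n₀/n = 914·2975/5210 = 521.9098; c·n₁/n = 777·2235/5210 = 333.3196
RR_MH = (93.4157 + 521.9098) / (35.4814 + 333.3196) = 615.3255 / 368.8010 = 1.66845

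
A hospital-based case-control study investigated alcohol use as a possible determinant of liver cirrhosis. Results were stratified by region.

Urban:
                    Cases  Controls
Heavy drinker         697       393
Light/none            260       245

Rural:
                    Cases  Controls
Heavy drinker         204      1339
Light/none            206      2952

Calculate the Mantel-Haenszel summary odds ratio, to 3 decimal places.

OR_MH = Σ(aᵢdᵢ/nᵢ) / Σ(bᵢcᵢ/nᵢ), where nᵢ is the stratum total.
Stratum 1 (Urban): n = 1595; a·d/n = 697·245/1595 = 107.0627; b·c/n = 393·260/1595 = 64.0627
Stratum 2 (Rural): n = 4701; a·d/n = 204·2952/4701 = 128.1021; b·c/n = 1339·206/4701 = 58.6756
OR_MH = (107.0627 + 128.1021) / (64.0627 + 58.6756) = 235.1648 / 122.7383 = 1.91599

1.916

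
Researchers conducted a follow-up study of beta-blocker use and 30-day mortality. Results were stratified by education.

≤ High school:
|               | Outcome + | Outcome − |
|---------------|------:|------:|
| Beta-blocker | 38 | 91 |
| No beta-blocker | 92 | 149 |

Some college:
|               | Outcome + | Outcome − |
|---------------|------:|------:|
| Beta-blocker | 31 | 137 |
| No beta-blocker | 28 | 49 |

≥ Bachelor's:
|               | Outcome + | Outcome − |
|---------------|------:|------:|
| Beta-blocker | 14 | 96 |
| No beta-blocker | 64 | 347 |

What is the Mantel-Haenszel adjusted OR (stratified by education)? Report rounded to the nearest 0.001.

0.616

OR_MH = Σ(aᵢdᵢ/nᵢ) / Σ(bᵢcᵢ/nᵢ), where nᵢ is the stratum total.
Stratum 1 (≤ High school): n = 370; a·d/n = 38·149/370 = 15.3027; b·c/n = 91·92/370 = 22.6270
Stratum 2 (Some college): n = 245; a·d/n = 31·49/245 = 6.2000; b·c/n = 137·28/245 = 15.6571
Stratum 3 (≥ Bachelor's): n = 521; a·d/n = 14·347/521 = 9.3244; b·c/n = 96·64/521 = 11.7927
OR_MH = (15.3027 + 6.2000 + 9.3244) / (22.6270 + 15.6571 + 11.7927) = 30.8271 / 50.0769 = 0.61560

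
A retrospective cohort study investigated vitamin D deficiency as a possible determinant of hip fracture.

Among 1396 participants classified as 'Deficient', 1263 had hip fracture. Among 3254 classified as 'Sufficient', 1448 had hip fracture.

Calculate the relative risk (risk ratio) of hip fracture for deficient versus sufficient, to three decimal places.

2.033

From the description: a = 1263, b = 133, c = 1448, d = 1806.
Risk in exposed = 1263/1396 = 0.90473; risk in unexposed = 1448/3254 = 0.44499.
RR = 0.90473 / 0.44499 = 2.03314
The risk among the exposed is 2.03 times that among the unexposed.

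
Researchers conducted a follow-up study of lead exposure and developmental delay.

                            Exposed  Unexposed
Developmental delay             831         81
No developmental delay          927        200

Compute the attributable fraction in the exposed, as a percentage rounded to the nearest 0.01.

Reading the table with exposure as columns: a = 831 (Exposed, case), b = 927 (Exposed, non-case), c = 81 (Unexposed, case), d = 200.
Risk in exposed = 831/1758 = 0.47270; risk in unexposed = 81/281 = 0.28826.
RR = 0.47270/0.28826 = 1.63985
AR% = (RR − 1)/RR × 100 = (1.63985 − 1)/1.63985 × 100 = 39.0187%

39.02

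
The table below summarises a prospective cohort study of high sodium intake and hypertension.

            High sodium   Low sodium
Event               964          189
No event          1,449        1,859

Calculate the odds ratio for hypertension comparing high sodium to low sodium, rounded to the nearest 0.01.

Reading the table with exposure as columns: a = 964 (High sodium, case), b = 1449 (High sodium, non-case), c = 189 (Low sodium, case), d = 1859.
OR = (a·d)/(b·c) = (964 × 1859) / (1449 × 189) = 1792076 / 273861 = 6.54374
The odds of hypertension are about 6.54 times as high in the high sodium group.

6.54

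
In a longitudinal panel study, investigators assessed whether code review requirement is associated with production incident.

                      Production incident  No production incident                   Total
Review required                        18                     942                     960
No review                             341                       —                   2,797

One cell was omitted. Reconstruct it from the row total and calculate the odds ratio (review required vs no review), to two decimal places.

The missing cell is in the unexposed row: 2797 − 341 = 2456.
So a = 18, b = 942, c = 341, d = 2456.
OR = (a·d)/(b·c) = (18 × 2456) / (942 × 341) = 44208 / 321222 = 0.13762

0.14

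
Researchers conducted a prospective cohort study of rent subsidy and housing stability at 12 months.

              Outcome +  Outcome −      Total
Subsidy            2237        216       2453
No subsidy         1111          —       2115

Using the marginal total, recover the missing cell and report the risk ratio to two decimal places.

1.74

The missing cell is in the unexposed row: 2115 − 1111 = 1004.
So a = 2237, b = 216, c = 1111, d = 1004.
RR = [a/(a+b)] / [c/(c+d)] = (2237/2453) / (1111/2115) = 0.91194/0.52530 = 1.73606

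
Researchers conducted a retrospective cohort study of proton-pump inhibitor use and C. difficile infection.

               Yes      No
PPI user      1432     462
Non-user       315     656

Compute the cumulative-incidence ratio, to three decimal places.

Cells: a = 1432, b = 462, c = 315, d = 656.
Risk in exposed = 1432/1894 = 0.75607; risk in unexposed = 315/971 = 0.32441.
RR = 0.75607 / 0.32441 = 2.33062
The risk among the exposed is 2.33 times that among the unexposed.

2.331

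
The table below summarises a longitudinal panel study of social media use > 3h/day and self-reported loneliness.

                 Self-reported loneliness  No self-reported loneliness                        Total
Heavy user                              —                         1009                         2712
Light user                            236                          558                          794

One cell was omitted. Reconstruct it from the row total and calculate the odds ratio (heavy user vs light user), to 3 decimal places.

3.991

The missing cell is in the exposed row: 2712 − 1009 = 1703.
So a = 1703, b = 1009, c = 236, d = 558.
OR = (a·d)/(b·c) = (1703 × 558) / (1009 × 236) = 950274 / 238124 = 3.99067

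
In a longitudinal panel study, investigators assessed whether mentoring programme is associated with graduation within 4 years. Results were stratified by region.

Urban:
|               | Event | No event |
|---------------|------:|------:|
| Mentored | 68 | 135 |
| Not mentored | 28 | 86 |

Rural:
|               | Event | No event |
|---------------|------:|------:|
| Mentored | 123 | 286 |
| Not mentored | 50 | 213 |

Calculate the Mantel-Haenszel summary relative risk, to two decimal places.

RR_MH = Σ(aᵢ·n₀ᵢ/nᵢ) / Σ(cᵢ·n₁ᵢ/nᵢ), with n₁ᵢ = aᵢ+bᵢ (exposed), n₀ᵢ = cᵢ+dᵢ (unexposed), nᵢ = n₁ᵢ+n₀ᵢ.
Stratum 1 (Urban): n₁ = 203, n₀ = 114, n = 317; a·n₀/n = 68·114/317 = 24.4543; c·n₁/n = 28·203/317 = 17.9306
Stratum 2 (Rural): n₁ = 409, n₀ = 263, n = 672; a·n₀/n = 123·263/672 = 48.1384; c·n₁/n = 50·409/672 = 30.4315
RR_MH = (24.4543 + 48.1384) / (17.9306 + 30.4315) = 72.5927 / 48.3621 = 1.50102

1.50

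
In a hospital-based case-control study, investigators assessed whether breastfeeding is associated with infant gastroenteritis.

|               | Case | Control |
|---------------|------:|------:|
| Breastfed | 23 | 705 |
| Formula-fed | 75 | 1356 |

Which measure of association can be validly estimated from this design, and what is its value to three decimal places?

0.590

Cells: a = 23, b = 705, c = 75, d = 1356.
This is a hospital-based case-control study: participants were sampled on outcome status, so risks in the source population cannot be estimated directly — relative risk is not valid here. The odds ratio is the appropriate measure.
OR = (a·d)/(b·c) = (23 × 1356) / (705 × 75) = 31188 / 52875 = 0.58984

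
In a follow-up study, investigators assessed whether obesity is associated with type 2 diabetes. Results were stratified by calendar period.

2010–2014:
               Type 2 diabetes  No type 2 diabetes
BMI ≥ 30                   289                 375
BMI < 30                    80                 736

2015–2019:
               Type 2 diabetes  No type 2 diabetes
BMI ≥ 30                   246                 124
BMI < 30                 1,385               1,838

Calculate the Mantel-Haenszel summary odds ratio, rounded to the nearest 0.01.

3.96

OR_MH = Σ(aᵢdᵢ/nᵢ) / Σ(bᵢcᵢ/nᵢ), where nᵢ is the stratum total.
Stratum 1 (2010–2014): n = 1480; a·d/n = 289·736/1480 = 143.7189; b·c/n = 375·80/1480 = 20.2703
Stratum 2 (2015–2019): n = 3593; a·d/n = 246·1838/3593 = 125.8414; b·c/n = 124·1385/3593 = 47.7985
OR_MH = (143.7189 + 125.8414) / (20.2703 + 47.7985) = 269.5603 / 68.0688 = 3.96012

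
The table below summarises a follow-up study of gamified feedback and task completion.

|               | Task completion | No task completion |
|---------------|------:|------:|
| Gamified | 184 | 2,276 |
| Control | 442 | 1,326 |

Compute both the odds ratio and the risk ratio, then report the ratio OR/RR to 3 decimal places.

Cells: a = 184, b = 2276, c = 442, d = 1326.
OR = (184·1326)/(2276·442) = 243984/1005992 = 0.24253
Risk in exposed = 184/2460 = 0.07480; risk in unexposed = 442/1768 = 0.25000; RR = 0.29919
OR/RR = 0.24253 / 0.29919 = 0.81063
The outcome is not rare, so the OR lies further from 1 than the RR.

0.811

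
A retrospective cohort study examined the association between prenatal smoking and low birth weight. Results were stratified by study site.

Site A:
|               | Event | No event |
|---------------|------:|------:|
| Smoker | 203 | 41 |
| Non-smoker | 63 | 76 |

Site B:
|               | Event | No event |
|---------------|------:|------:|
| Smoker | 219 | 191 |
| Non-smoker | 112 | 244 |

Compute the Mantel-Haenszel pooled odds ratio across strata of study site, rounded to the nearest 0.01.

3.17

OR_MH = Σ(aᵢdᵢ/nᵢ) / Σ(bᵢcᵢ/nᵢ), where nᵢ is the stratum total.
Stratum 1 (Site A): n = 383; a·d/n = 203·76/383 = 40.2820; b·c/n = 41·63/383 = 6.7441
Stratum 2 (Site B): n = 766; a·d/n = 219·244/766 = 69.7598; b·c/n = 191·112/766 = 27.9269
OR_MH = (40.2820 + 69.7598) / (6.7441 + 27.9269) = 110.0418 / 34.6710 = 3.17388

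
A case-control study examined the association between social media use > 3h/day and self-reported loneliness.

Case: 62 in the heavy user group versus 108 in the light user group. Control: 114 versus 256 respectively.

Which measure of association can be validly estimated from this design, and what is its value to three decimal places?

1.289

From the description: a = 62, b = 114, c = 108, d = 256.
This is a case-control study: participants were sampled on outcome status, so risks in the source population cannot be estimated directly — relative risk is not valid here. The odds ratio is the appropriate measure.
OR = (a·d)/(b·c) = (62 × 256) / (114 × 108) = 15872 / 12312 = 1.28915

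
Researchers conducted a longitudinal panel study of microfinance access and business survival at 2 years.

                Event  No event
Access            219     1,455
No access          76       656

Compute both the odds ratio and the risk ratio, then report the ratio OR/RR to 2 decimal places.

1.03

Cells: a = 219, b = 1455, c = 76, d = 656.
OR = (219·656)/(1455·76) = 143664/110580 = 1.29919
Risk in exposed = 219/1674 = 0.13082; risk in unexposed = 76/732 = 0.10383; RR = 1.26005
OR/RR = 1.29919 / 1.26005 = 1.03106
The outcome is not rare, so the OR lies further from 1 than the RR.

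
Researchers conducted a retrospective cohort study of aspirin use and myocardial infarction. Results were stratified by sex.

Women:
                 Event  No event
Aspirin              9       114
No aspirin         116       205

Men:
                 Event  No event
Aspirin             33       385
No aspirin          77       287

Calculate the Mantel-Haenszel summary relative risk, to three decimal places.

RR_MH = Σ(aᵢ·n₀ᵢ/nᵢ) / Σ(cᵢ·n₁ᵢ/nᵢ), with n₁ᵢ = aᵢ+bᵢ (exposed), n₀ᵢ = cᵢ+dᵢ (unexposed), nᵢ = n₁ᵢ+n₀ᵢ.
Stratum 1 (Women): n₁ = 123, n₀ = 321, n = 444; a·n₀/n = 9·321/444 = 6.5068; c·n₁/n = 116·123/444 = 32.1351
Stratum 2 (Men): n₁ = 418, n₀ = 364, n = 782; a·n₀/n = 33·364/782 = 15.3606; c·n₁/n = 77·418/782 = 41.1586
RR_MH = (6.5068 + 15.3606) / (32.1351 + 41.1586) = 21.8674 / 73.2937 = 0.29835

0.298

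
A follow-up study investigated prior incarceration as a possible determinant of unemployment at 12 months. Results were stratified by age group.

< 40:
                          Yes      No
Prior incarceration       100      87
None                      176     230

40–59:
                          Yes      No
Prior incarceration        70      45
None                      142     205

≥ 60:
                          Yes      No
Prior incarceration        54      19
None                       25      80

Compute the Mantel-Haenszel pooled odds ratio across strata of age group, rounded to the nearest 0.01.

OR_MH = Σ(aᵢdᵢ/nᵢ) / Σ(bᵢcᵢ/nᵢ), where nᵢ is the stratum total.
Stratum 1 (< 40): n = 593; a·d/n = 100·230/593 = 38.7858; b·c/n = 87·176/593 = 25.8212
Stratum 2 (40–59): n = 462; a·d/n = 70·205/462 = 31.0606; b·c/n = 45·142/462 = 13.8312
Stratum 3 (≥ 60): n = 178; a·d/n = 54·80/178 = 24.2697; b·c/n = 19·25/178 = 2.6685
OR_MH = (38.7858 + 31.0606 + 24.2697) / (25.8212 + 13.8312 + 2.6685) = 94.1161 / 42.3210 = 2.22387

2.22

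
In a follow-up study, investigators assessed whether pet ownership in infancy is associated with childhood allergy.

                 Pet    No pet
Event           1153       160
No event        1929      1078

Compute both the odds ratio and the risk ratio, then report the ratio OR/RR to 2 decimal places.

1.39

Reading the table with exposure as columns: a = 1153 (Pet, case), b = 1929 (Pet, non-case), c = 160 (No pet, case), d = 1078.
OR = (1153·1078)/(1929·160) = 1242934/308640 = 4.02713
Risk in exposed = 1153/3082 = 0.37411; risk in unexposed = 160/1238 = 0.12924; RR = 2.89466
OR/RR = 4.02713 / 2.89466 = 1.39123
The outcome is not rare, so the OR lies further from 1 than the RR.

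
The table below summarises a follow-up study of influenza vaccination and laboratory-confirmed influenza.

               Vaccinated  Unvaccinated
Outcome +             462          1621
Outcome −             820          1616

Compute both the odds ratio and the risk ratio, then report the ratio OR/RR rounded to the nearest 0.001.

0.780

Reading the table with exposure as columns: a = 462 (Vaccinated, case), b = 820 (Vaccinated, non-case), c = 1621 (Unvaccinated, case), d = 1616.
OR = (462·1616)/(820·1621) = 746592/1329220 = 0.56168
Risk in exposed = 462/1282 = 0.36037; risk in unexposed = 1621/3237 = 0.50077; RR = 0.71964
OR/RR = 0.56168 / 0.71964 = 0.78050
The outcome is not rare, so the OR lies further from 1 than the RR.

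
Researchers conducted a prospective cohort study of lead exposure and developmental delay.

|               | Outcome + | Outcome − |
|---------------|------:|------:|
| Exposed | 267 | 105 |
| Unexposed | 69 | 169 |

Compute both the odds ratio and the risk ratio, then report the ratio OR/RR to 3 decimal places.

2.516

Cells: a = 267, b = 105, c = 69, d = 169.
OR = (267·169)/(105·69) = 45123/7245 = 6.22816
Risk in exposed = 267/372 = 0.71774; risk in unexposed = 69/238 = 0.28992; RR = 2.47569
OR/RR = 6.22816 / 2.47569 = 2.51573
The outcome is not rare, so the OR lies further from 1 than the RR.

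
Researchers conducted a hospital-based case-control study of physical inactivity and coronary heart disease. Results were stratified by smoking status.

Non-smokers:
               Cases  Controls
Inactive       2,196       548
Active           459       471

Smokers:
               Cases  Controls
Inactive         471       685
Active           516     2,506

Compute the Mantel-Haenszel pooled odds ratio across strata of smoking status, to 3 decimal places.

OR_MH = Σ(aᵢdᵢ/nᵢ) / Σ(bᵢcᵢ/nᵢ), where nᵢ is the stratum total.
Stratum 1 (Non-smokers): n = 3674; a·d/n = 2196·471/3674 = 281.5231; b·c/n = 548·459/3674 = 68.4627
Stratum 2 (Smokers): n = 4178; a·d/n = 471·2506/4178 = 282.5098; b·c/n = 685·516/4178 = 84.6003
OR_MH = (281.5231 + 282.5098) / (68.4627 + 84.6003) = 564.0329 / 153.0630 = 3.68497

3.685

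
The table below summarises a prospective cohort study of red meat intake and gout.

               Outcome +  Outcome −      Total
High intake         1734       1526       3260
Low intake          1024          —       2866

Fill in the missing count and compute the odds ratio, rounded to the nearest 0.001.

The missing cell is in the unexposed row: 2866 − 1024 = 1842.
So a = 1734, b = 1526, c = 1024, d = 1842.
OR = (a·d)/(b·c) = (1734 × 1842) / (1526 × 1024) = 3194028 / 1562624 = 2.04402

2.044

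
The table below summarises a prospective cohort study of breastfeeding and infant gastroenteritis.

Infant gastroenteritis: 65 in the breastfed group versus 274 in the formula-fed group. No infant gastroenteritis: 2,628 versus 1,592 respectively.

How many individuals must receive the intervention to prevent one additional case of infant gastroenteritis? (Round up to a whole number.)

Risk in treated group = 65/2693 = 0.02414; risk in control = 274/1866 = 0.14684.
Absolute risk reduction = 0.14684 − 0.02414 = 0.12270
NNT = 1 / ARR = 1 / 0.12270 = 8.150 → round up → 9

9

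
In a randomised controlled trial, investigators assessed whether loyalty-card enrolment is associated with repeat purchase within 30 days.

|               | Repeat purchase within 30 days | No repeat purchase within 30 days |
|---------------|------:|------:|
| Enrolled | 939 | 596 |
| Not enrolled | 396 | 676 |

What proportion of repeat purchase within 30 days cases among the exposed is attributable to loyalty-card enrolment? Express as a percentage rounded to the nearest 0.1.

Cells: a = 939, b = 596, c = 396, d = 676.
Risk in exposed = 939/1535 = 0.61173; risk in unexposed = 396/1072 = 0.36940.
RR = 0.61173/0.36940 = 1.65599
AR% = (RR − 1)/RR × 100 = (1.65599 − 1)/1.65599 × 100 = 39.6130%

39.6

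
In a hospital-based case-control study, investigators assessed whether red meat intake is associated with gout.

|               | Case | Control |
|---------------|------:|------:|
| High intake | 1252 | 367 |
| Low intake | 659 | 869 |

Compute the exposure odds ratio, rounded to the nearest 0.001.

4.499

Cells: a = 1252, b = 367, c = 659, d = 869.
OR = (a·d)/(b·c) = (1252 × 869) / (367 × 659) = 1087988 / 241853 = 4.49855
The odds of gout are about 4.50 times as high in the high intake group.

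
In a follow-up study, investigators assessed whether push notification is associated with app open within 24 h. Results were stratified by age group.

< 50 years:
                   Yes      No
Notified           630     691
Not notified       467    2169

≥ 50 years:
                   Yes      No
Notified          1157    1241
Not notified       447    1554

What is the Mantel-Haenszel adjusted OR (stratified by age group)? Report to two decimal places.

OR_MH = Σ(aᵢdᵢ/nᵢ) / Σ(bᵢcᵢ/nᵢ), where nᵢ is the stratum total.
Stratum 1 (< 50 years): n = 3957; a·d/n = 630·2169/3957 = 345.3298; b·c/n = 691·467/3957 = 81.5509
Stratum 2 (≥ 50 years): n = 4399; a·d/n = 1157·1554/4399 = 408.7243; b·c/n = 1241·447/4399 = 126.1030
OR_MH = (345.3298 + 408.7243) / (81.5509 + 126.1030) = 754.0541 / 207.6539 = 3.63130

3.63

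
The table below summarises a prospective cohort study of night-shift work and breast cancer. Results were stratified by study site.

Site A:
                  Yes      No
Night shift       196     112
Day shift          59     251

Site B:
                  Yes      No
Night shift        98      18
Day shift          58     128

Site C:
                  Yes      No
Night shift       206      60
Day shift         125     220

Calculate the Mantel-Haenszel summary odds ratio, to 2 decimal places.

OR_MH = Σ(aᵢdᵢ/nᵢ) / Σ(bᵢcᵢ/nᵢ), where nᵢ is the stratum total.
Stratum 1 (Site A): n = 618; a·d/n = 196·251/618 = 79.6052; b·c/n = 112·59/618 = 10.6926
Stratum 2 (Site B): n = 302; a·d/n = 98·128/302 = 41.5364; b·c/n = 18·58/302 = 3.4570
Stratum 3 (Site C): n = 611; a·d/n = 206·220/611 = 74.1735; b·c/n = 60·125/611 = 12.2750
OR_MH = (79.6052 + 41.5364 + 74.1735) / (10.6926 + 3.4570 + 12.2750) = 195.3151 / 26.4245 = 7.39145

7.39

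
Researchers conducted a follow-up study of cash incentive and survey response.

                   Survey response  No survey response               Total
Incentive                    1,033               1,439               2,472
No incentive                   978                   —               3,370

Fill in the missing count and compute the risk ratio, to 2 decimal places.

The missing cell is in the unexposed row: 3370 − 978 = 2392.
So a = 1033, b = 1439, c = 978, d = 2392.
RR = [a/(a+b)] / [c/(c+d)] = (1033/2472) / (978/3370) = 0.41788/0.29021 = 1.43994

1.44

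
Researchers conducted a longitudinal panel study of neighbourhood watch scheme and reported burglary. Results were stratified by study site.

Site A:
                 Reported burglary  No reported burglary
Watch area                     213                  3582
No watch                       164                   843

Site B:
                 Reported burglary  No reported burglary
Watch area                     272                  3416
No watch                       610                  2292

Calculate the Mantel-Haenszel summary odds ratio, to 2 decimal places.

0.30

OR_MH = Σ(aᵢdᵢ/nᵢ) / Σ(bᵢcᵢ/nᵢ), where nᵢ is the stratum total.
Stratum 1 (Site A): n = 4802; a·d/n = 213·843/4802 = 37.3925; b·c/n = 3582·164/4802 = 122.3340
Stratum 2 (Site B): n = 6590; a·d/n = 272·2292/6590 = 94.6015; b·c/n = 3416·610/6590 = 316.2003
OR_MH = (37.3925 + 94.6015) / (122.3340 + 316.2003) = 131.9941 / 438.5343 = 0.30099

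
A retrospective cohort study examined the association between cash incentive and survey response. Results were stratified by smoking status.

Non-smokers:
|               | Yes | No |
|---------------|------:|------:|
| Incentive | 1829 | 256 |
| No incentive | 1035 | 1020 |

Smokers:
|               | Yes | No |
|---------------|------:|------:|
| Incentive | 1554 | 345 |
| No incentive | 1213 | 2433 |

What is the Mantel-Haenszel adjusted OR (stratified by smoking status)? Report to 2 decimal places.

OR_MH = Σ(aᵢdᵢ/nᵢ) / Σ(bᵢcᵢ/nᵢ), where nᵢ is the stratum total.
Stratum 1 (Non-smokers): n = 4140; a·d/n = 1829·1020/4140 = 450.6232; b·c/n = 256·1035/4140 = 64.0000
Stratum 2 (Smokers): n = 5545; a·d/n = 1554·2433/5545 = 681.8543; b·c/n = 345·1213/5545 = 75.4707
OR_MH = (450.6232 + 681.8543) / (64.0000 + 75.4707) = 1132.4775 / 139.4707 = 8.11982

8.12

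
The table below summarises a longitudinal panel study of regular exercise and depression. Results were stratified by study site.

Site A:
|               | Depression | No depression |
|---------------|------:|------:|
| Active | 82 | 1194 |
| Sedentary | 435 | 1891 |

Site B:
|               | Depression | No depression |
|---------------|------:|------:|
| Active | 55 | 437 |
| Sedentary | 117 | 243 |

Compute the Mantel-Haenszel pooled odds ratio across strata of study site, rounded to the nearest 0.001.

0.288

OR_MH = Σ(aᵢdᵢ/nᵢ) / Σ(bᵢcᵢ/nᵢ), where nᵢ is the stratum total.
Stratum 1 (Site A): n = 3602; a·d/n = 82·1891/3602 = 43.0489; b·c/n = 1194·435/3602 = 144.1949
Stratum 2 (Site B): n = 852; a·d/n = 55·243/852 = 15.6866; b·c/n = 437·117/852 = 60.0106
OR_MH = (43.0489 + 15.6866) / (144.1949 + 60.0106) = 58.7355 / 204.2055 = 0.28763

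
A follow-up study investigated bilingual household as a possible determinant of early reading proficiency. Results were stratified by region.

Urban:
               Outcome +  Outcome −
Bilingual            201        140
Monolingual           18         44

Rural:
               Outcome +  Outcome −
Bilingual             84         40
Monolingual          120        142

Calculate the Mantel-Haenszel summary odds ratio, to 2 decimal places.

2.83

OR_MH = Σ(aᵢdᵢ/nᵢ) / Σ(bᵢcᵢ/nᵢ), where nᵢ is the stratum total.
Stratum 1 (Urban): n = 403; a·d/n = 201·44/403 = 21.9454; b·c/n = 140·18/403 = 6.2531
Stratum 2 (Rural): n = 386; a·d/n = 84·142/386 = 30.9016; b·c/n = 40·120/386 = 12.4352
OR_MH = (21.9454 + 30.9016) / (6.2531 + 12.4352) = 52.8470 / 18.6883 = 2.82780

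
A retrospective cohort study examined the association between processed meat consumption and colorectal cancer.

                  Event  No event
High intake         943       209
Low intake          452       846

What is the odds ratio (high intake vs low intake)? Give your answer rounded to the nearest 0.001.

Cells: a = 943, b = 209, c = 452, d = 846.
OR = (a·d)/(b·c) = (943 × 846) / (209 × 452) = 797778 / 94468 = 8.44495
The odds of colorectal cancer are about 8.44 times as high in the high intake group.

8.445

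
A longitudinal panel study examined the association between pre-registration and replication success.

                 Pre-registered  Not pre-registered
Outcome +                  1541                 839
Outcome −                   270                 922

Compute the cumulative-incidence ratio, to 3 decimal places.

Reading the table with exposure as columns: a = 1541 (Pre-registered, case), b = 270 (Pre-registered, non-case), c = 839 (Not pre-registered, case), d = 922.
Risk in exposed = 1541/1811 = 0.85091; risk in unexposed = 839/1761 = 0.47643.
RR = 0.85091 / 0.47643 = 1.78600
The risk among the exposed is 1.79 times that among the unexposed.

1.786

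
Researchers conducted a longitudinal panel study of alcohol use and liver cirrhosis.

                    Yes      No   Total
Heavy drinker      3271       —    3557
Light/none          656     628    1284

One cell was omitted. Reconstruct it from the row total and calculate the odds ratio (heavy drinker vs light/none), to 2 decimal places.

The missing cell is in the exposed row: 3557 − 3271 = 286.
So a = 3271, b = 286, c = 656, d = 628.
OR = (a·d)/(b·c) = (3271 × 628) / (286 × 656) = 2054188 / 187616 = 10.94890

10.95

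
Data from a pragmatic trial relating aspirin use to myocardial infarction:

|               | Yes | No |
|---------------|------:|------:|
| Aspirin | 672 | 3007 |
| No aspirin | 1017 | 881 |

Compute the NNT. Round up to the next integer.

Risk in treated group = 672/3679 = 0.18266; risk in control = 1017/1898 = 0.53583.
Absolute risk reduction = 0.53583 − 0.18266 = 0.35317
NNT = 1 / ARR = 1 / 0.35317 = 2.832 → round up → 3

3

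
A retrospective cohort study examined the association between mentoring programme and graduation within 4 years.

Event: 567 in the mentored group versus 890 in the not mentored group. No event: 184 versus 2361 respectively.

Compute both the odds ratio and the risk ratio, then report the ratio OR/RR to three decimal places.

From the description: a = 567, b = 184, c = 890, d = 2361.
OR = (567·2361)/(184·890) = 1338687/163760 = 8.17469
Risk in exposed = 567/751 = 0.75499; risk in unexposed = 890/3251 = 0.27376; RR = 2.75785
OR/RR = 8.17469 / 2.75785 = 2.96416
The outcome is not rare, so the OR lies further from 1 than the RR.

2.964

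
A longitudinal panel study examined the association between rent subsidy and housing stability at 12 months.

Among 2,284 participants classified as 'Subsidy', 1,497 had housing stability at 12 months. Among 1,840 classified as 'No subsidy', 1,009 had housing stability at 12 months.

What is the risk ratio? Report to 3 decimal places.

1.195

From the description: a = 1497, b = 787, c = 1009, d = 831.
Risk in exposed = 1497/2284 = 0.65543; risk in unexposed = 1009/1840 = 0.54837.
RR = 0.65543 / 0.54837 = 1.19523
The risk among the exposed is 1.20 times that among the unexposed.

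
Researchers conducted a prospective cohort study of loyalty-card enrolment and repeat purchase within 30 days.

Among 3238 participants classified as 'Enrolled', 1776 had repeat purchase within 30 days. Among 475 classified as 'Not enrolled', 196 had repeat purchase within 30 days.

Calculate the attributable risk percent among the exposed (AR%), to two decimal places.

24.77

From the description: a = 1776, b = 1462, c = 196, d = 279.
Risk in exposed = 1776/3238 = 0.54849; risk in unexposed = 196/475 = 0.41263.
RR = 0.54849/0.41263 = 1.32924
AR% = (RR − 1)/RR × 100 = (1.32924 − 1)/1.32924 × 100 = 24.7691%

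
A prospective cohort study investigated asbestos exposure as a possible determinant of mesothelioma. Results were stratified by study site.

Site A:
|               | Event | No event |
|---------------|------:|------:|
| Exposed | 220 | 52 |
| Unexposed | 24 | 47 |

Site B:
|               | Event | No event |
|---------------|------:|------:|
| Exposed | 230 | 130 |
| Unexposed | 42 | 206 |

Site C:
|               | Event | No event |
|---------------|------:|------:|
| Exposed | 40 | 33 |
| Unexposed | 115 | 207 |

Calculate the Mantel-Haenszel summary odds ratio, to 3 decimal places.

OR_MH = Σ(aᵢdᵢ/nᵢ) / Σ(bᵢcᵢ/nᵢ), where nᵢ is the stratum total.
Stratum 1 (Site A): n = 343; a·d/n = 220·47/343 = 30.1458; b·c/n = 52·24/343 = 3.6385
Stratum 2 (Site B): n = 608; a·d/n = 230·206/608 = 77.9276; b·c/n = 130·42/608 = 8.9803
Stratum 3 (Site C): n = 395; a·d/n = 40·207/395 = 20.9620; b·c/n = 33·115/395 = 9.6076
OR_MH = (30.1458 + 77.9276 + 20.9620) / (3.6385 + 8.9803 + 9.6076) = 129.0354 / 22.2263 = 5.80552

5.806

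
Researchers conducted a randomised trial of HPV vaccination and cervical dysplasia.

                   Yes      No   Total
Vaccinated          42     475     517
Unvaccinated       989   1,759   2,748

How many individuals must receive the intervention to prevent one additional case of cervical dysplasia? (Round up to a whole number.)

Risk in treated group = 42/517 = 0.08124; risk in control = 989/2748 = 0.35990.
Absolute risk reduction = 0.35990 − 0.08124 = 0.27866
NNT = 1 / ARR = 1 / 0.27866 = 3.589 → round up → 4

4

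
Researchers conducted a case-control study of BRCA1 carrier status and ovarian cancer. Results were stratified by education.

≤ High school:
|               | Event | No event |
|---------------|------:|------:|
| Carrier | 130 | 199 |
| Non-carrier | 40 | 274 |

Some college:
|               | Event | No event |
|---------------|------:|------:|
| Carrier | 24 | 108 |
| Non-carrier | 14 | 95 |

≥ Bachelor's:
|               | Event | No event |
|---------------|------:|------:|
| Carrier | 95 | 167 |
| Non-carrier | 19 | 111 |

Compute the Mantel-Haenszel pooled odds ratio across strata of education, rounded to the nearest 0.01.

3.43

OR_MH = Σ(aᵢdᵢ/nᵢ) / Σ(bᵢcᵢ/nᵢ), where nᵢ is the stratum total.
Stratum 1 (≤ High school): n = 643; a·d/n = 130·274/643 = 55.3966; b·c/n = 199·40/643 = 12.3795
Stratum 2 (Some college): n = 241; a·d/n = 24·95/241 = 9.4606; b·c/n = 108·14/241 = 6.2739
Stratum 3 (≥ Bachelor's): n = 392; a·d/n = 95·111/392 = 26.9005; b·c/n = 167·19/392 = 8.0944
OR_MH = (55.3966 + 9.4606 + 26.9005) / (12.3795 + 6.2739 + 8.0944) = 91.7577 / 26.7477 = 3.43049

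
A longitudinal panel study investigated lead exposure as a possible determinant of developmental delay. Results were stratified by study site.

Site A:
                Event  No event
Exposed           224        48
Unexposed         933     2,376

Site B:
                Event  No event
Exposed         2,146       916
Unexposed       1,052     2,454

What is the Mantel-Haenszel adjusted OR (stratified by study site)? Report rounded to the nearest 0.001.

OR_MH = Σ(aᵢdᵢ/nᵢ) / Σ(bᵢcᵢ/nᵢ), where nᵢ is the stratum total.
Stratum 1 (Site A): n = 3581; a·d/n = 224·2376/3581 = 148.6244; b·c/n = 48·933/3581 = 12.5060
Stratum 2 (Site B): n = 6568; a·d/n = 2146·2454/6568 = 801.8094; b·c/n = 916·1052/6568 = 146.7162
OR_MH = (148.6244 + 801.8094) / (12.5060 + 146.7162) = 950.4338 / 159.2222 = 5.96923

5.969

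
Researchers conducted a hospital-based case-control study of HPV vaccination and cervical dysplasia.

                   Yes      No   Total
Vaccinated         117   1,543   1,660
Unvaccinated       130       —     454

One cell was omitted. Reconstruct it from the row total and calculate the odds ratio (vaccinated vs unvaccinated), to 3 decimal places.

The missing cell is in the unexposed row: 454 − 130 = 324.
So a = 117, b = 1543, c = 130, d = 324.
OR = (a·d)/(b·c) = (117 × 324) / (1543 × 130) = 37908 / 200590 = 0.18898

0.189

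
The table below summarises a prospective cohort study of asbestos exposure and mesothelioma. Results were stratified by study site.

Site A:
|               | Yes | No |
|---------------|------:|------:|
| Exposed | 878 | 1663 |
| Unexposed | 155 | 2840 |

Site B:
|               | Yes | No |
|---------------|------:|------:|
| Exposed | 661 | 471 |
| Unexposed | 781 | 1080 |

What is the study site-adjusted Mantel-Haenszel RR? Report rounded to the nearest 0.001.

RR_MH = Σ(aᵢ·n₀ᵢ/nᵢ) / Σ(cᵢ·n₁ᵢ/nᵢ), with n₁ᵢ = aᵢ+bᵢ (exposed), n₀ᵢ = cᵢ+dᵢ (unexposed), nᵢ = n₁ᵢ+n₀ᵢ.
Stratum 1 (Site A): n₁ = 2541, n₀ = 2995, n = 5536; a·n₀/n = 878·2995/5536 = 475.0018; c·n₁/n = 155·2541/5536 = 71.1443
Stratum 2 (Site B): n₁ = 1132, n₀ = 1861, n = 2993; a·n₀/n = 661·1861/2993 = 410.9993; c·n₁/n = 781·1132/2993 = 295.3866
RR_MH = (475.0018 + 410.9993) / (71.1443 + 295.3866) = 886.0011 / 366.5309 = 2.41726

2.417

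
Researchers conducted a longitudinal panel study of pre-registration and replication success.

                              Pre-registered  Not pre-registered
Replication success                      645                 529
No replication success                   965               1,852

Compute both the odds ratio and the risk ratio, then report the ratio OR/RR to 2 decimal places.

Reading the table with exposure as columns: a = 645 (Pre-registered, case), b = 965 (Pre-registered, non-case), c = 529 (Not pre-registered, case), d = 1852.
OR = (645·1852)/(965·529) = 1194540/510485 = 2.34001
Risk in exposed = 645/1610 = 0.40062; risk in unexposed = 529/2381 = 0.22218; RR = 1.80317
OR/RR = 2.34001 / 1.80317 = 1.29772
The outcome is not rare, so the OR lies further from 1 than the RR.

1.30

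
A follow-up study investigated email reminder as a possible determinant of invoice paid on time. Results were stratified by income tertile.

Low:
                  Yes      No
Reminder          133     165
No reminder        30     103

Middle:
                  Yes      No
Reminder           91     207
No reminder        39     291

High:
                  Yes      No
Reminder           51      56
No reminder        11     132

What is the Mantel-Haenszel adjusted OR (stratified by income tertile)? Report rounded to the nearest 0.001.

OR_MH = Σ(aᵢdᵢ/nᵢ) / Σ(bᵢcᵢ/nᵢ), where nᵢ is the stratum total.
Stratum 1 (Low): n = 431; a·d/n = 133·103/431 = 31.7842; b·c/n = 165·30/431 = 11.4849
Stratum 2 (Middle): n = 628; a·d/n = 91·291/628 = 42.1672; b·c/n = 207·39/628 = 12.8551
Stratum 3 (High): n = 250; a·d/n = 51·132/250 = 26.9280; b·c/n = 56·11/250 = 2.4640
OR_MH = (31.7842 + 42.1672 + 26.9280) / (11.4849 + 12.8551 + 2.4640) = 100.8794 / 26.8040 = 3.76359

3.764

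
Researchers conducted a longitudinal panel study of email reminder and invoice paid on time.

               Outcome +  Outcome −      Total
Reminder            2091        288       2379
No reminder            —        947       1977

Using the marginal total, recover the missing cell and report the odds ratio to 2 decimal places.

6.68

The missing cell is in the unexposed row: 1977 − 947 = 1030.
So a = 2091, b = 288, c = 1030, d = 947.
OR = (a·d)/(b·c) = (2091 × 947) / (288 × 1030) = 1980177 / 296640 = 6.67535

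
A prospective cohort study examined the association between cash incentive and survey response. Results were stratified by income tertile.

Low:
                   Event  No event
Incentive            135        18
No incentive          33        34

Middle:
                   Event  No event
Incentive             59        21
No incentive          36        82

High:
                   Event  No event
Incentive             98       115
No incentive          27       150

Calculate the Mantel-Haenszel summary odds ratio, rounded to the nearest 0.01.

OR_MH = Σ(aᵢdᵢ/nᵢ) / Σ(bᵢcᵢ/nᵢ), where nᵢ is the stratum total.
Stratum 1 (Low): n = 220; a·d/n = 135·34/220 = 20.8636; b·c/n = 18·33/220 = 2.7000
Stratum 2 (Middle): n = 198; a·d/n = 59·82/198 = 24.4343; b·c/n = 21·36/198 = 3.8182
Stratum 3 (High): n = 390; a·d/n = 98·150/390 = 37.6923; b·c/n = 115·27/390 = 7.9615
OR_MH = (20.8636 + 24.4343 + 37.6923) / (2.7000 + 3.8182 + 7.9615) = 82.9903 / 14.4797 = 5.73148

5.73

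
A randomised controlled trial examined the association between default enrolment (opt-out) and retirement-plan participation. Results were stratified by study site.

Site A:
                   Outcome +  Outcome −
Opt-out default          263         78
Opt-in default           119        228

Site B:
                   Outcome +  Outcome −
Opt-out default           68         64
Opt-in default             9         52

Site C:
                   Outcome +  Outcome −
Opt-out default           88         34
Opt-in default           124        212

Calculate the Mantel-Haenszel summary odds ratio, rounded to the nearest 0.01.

5.69

OR_MH = Σ(aᵢdᵢ/nᵢ) / Σ(bᵢcᵢ/nᵢ), where nᵢ is the stratum total.
Stratum 1 (Site A): n = 688; a·d/n = 263·228/688 = 87.1570; b·c/n = 78·119/688 = 13.4913
Stratum 2 (Site B): n = 193; a·d/n = 68·52/193 = 18.3212; b·c/n = 64·9/193 = 2.9845
Stratum 3 (Site C): n = 458; a·d/n = 88·212/458 = 40.7336; b·c/n = 34·124/458 = 9.2052
OR_MH = (87.1570 + 18.3212 + 40.7336) / (13.4913 + 2.9845 + 9.2052) = 146.2118 / 25.6810 = 5.69339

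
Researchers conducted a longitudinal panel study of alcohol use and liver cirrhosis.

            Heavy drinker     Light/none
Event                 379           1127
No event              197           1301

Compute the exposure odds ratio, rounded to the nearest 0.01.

2.22

Reading the table with exposure as columns: a = 379 (Heavy drinker, case), b = 197 (Heavy drinker, non-case), c = 1127 (Light/none, case), d = 1301.
OR = (a·d)/(b·c) = (379 × 1301) / (197 × 1127) = 493079 / 222019 = 2.22089
The odds of liver cirrhosis are about 2.22 times as high in the heavy drinker group.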